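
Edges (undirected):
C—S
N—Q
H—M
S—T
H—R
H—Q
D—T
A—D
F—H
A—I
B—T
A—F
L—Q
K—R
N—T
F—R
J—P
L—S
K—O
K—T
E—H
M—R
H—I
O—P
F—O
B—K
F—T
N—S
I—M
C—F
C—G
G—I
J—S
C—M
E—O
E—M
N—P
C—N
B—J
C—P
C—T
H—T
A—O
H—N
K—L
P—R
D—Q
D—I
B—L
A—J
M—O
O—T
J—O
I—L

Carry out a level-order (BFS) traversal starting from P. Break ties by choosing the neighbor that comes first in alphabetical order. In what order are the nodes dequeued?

P -> C -> J -> N -> O -> R -> F -> G -> M -> S -> T -> A -> B -> H -> Q -> E -> K -> I -> L -> D

Visit P; enqueue C, J, N, O, R → queue [C, J, N, O, R]
Visit C; enqueue F, G, M, S, T → queue [J, N, O, R, F, G, M, S, T]
Visit J; enqueue A, B → queue [N, O, R, F, G, M, S, T, A, B]
Visit N; enqueue H, Q → queue [O, R, F, G, M, S, T, A, B, H, Q]
Visit O; enqueue E, K → queue [R, F, G, M, S, T, A, B, H, Q, E, K]
Visit R → queue [F, G, M, S, T, A, B, H, Q, E, K]
Visit F → queue [G, M, S, T, A, B, H, Q, E, K]
Visit G; enqueue I → queue [M, S, T, A, B, H, Q, E, K, I]
Visit M → queue [S, T, A, B, H, Q, E, K, I]
Visit S; enqueue L → queue [T, A, B, H, Q, E, K, I, L]
Visit T; enqueue D → queue [A, B, H, Q, E, K, I, L, D]
Visit A → queue [B, H, Q, E, K, I, L, D]
Visit B → queue [H, Q, E, K, I, L, D]
Visit H → queue [Q, E, K, I, L, D]
Visit Q → queue [E, K, I, L, D]
Visit E → queue [K, I, L, D]
Visit K → queue [I, L, D]
Visit I → queue [L, D]
Visit L → queue [D]
Visit D → queue []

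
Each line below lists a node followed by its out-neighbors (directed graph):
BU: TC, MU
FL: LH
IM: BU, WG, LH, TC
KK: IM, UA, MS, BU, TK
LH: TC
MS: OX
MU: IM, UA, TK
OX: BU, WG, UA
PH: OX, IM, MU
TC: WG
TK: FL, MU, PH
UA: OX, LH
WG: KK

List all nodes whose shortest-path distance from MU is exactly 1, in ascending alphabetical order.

IM, TK, UA

Level 0: MU
Level 1: IM, TK, UA
Level 2: BU, FL, LH, OX, PH, TC, WG
Level 3: KK
Level 4: MS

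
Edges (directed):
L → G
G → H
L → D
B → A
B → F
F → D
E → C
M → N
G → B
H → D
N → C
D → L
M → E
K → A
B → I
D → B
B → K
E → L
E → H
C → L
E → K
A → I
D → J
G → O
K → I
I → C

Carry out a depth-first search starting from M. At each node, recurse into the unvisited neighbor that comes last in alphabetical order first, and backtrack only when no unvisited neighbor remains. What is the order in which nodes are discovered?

M → N → C → L → G → O → H → D → J → B → K → I → A → F → E

Visit M
M → N
N → C
C → L
L → G
G → O
G → H
H → D
D → J
D → B
B → K
K → I
K → A
B → F
M → E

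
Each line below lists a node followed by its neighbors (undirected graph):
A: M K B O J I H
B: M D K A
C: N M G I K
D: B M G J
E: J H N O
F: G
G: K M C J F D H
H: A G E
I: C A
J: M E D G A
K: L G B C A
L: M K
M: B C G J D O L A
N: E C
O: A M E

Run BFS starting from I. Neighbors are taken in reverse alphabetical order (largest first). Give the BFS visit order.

I -> C -> A -> N -> M -> K -> G -> O -> J -> H -> B -> E -> L -> D -> F

Visit I; enqueue C, A → queue [C, A]
Visit C; enqueue N, M, K, G → queue [A, N, M, K, G]
Visit A; enqueue O, J, H, B → queue [N, M, K, G, O, J, H, B]
Visit N; enqueue E → queue [M, K, G, O, J, H, B, E]
Visit M; enqueue L, D → queue [K, G, O, J, H, B, E, L, D]
Visit K → queue [G, O, J, H, B, E, L, D]
Visit G; enqueue F → queue [O, J, H, B, E, L, D, F]
Visit O → queue [J, H, B, E, L, D, F]
Visit J → queue [H, B, E, L, D, F]
Visit H → queue [B, E, L, D, F]
Visit B → queue [E, L, D, F]
Visit E → queue [L, D, F]
Visit L → queue [D, F]
Visit D → queue [F]
Visit F → queue []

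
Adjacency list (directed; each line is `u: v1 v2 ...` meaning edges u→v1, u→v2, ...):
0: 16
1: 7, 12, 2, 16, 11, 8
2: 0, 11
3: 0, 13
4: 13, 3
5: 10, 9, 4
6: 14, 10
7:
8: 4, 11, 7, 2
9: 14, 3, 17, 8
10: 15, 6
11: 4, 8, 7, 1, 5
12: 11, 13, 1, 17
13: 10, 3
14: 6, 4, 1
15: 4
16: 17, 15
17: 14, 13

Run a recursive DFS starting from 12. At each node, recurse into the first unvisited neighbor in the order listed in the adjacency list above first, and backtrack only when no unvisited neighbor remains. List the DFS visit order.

12 11 4 13 10 15 6 14 1 7 2 0 16 17 8 3 5 9

Visit 12
12 → 11
11 → 4
4 → 13
13 → 10
10 → 15
10 → 6
6 → 14
14 → 1
1 → 7
1 → 2
2 → 0
0 → 16
16 → 17
1 → 8
13 → 3
11 → 5
5 → 9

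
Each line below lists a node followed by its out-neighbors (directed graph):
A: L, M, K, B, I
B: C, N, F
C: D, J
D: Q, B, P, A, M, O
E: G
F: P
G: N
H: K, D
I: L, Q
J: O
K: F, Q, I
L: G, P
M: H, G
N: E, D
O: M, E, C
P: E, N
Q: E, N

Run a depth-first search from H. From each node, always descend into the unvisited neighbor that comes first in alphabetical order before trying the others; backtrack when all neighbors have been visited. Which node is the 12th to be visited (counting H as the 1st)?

Visit H
H → D
D → A
A → B
B → C
C → J
J → O
O → E
E → G
G → N
O → M
B → F
F → P
A → I
I → L
I → Q
A → K

Visit order: H, D, A, B, C, J, O, E, G, N, M, F, P, I, L, Q, K

F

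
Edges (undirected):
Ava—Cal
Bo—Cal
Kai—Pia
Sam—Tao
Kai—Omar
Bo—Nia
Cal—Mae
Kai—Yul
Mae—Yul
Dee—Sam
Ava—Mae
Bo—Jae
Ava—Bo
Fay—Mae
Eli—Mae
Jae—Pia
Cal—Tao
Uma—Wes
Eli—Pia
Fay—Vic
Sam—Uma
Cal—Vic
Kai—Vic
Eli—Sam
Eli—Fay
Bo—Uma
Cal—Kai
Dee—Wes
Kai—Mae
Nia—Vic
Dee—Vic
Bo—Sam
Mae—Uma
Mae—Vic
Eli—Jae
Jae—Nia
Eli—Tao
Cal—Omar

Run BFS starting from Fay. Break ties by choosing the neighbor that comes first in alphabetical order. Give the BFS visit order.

Visit Fay; enqueue Eli, Mae, Vic → queue [Eli, Mae, Vic]
Visit Eli; enqueue Jae, Pia, Sam, Tao → queue [Mae, Vic, Jae, Pia, Sam, Tao]
Visit Mae; enqueue Ava, Cal, Kai, Uma, Yul → queue [Vic, Jae, Pia, Sam, Tao, Ava, Cal, Kai, Uma, Yul]
Visit Vic; enqueue Dee, Nia → queue [Jae, Pia, Sam, Tao, Ava, Cal, Kai, Uma, Yul, Dee, Nia]
Visit Jae; enqueue Bo → queue [Pia, Sam, Tao, Ava, Cal, Kai, Uma, Yul, Dee, Nia, Bo]
Visit Pia → queue [Sam, Tao, Ava, Cal, Kai, Uma, Yul, Dee, Nia, Bo]
Visit Sam → queue [Tao, Ava, Cal, Kai, Uma, Yul, Dee, Nia, Bo]
Visit Tao → queue [Ava, Cal, Kai, Uma, Yul, Dee, Nia, Bo]
Visit Ava → queue [Cal, Kai, Uma, Yul, Dee, Nia, Bo]
Visit Cal; enqueue Omar → queue [Kai, Uma, Yul, Dee, Nia, Bo, Omar]
Visit Kai → queue [Uma, Yul, Dee, Nia, Bo, Omar]
Visit Uma; enqueue Wes → queue [Yul, Dee, Nia, Bo, Omar, Wes]
Visit Yul → queue [Dee, Nia, Bo, Omar, Wes]
Visit Dee → queue [Nia, Bo, Omar, Wes]
Visit Nia → queue [Bo, Omar, Wes]
Visit Bo → queue [Omar, Wes]
Visit Omar → queue [Wes]
Visit Wes → queue []

Fay, Eli, Mae, Vic, Jae, Pia, Sam, Tao, Ava, Cal, Kai, Uma, Yul, Dee, Nia, Bo, Omar, Wes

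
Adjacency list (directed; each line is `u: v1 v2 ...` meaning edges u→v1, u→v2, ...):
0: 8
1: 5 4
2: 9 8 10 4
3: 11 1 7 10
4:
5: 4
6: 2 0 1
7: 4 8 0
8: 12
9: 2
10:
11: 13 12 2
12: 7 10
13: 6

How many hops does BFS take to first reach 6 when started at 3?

Level 0: 3
Level 1: 1, 7, 10, 11
Level 2: 0, 2, 4, 5, 8, 12, 13
Level 3: 6, 9
6 first appears at level 3.

3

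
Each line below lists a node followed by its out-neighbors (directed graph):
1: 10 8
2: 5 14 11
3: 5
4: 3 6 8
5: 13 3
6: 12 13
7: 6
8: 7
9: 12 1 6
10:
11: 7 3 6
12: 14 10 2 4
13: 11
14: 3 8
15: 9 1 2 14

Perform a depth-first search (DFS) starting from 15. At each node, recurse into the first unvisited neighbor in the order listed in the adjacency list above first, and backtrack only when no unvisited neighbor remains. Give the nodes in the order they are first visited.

Visit 15
15 → 9
9 → 12
12 → 14
14 → 3
3 → 5
5 → 13
13 → 11
11 → 7
7 → 6
14 → 8
12 → 10
12 → 2
12 → 4
9 → 1

15, 9, 12, 14, 3, 5, 13, 11, 7, 6, 8, 10, 2, 4, 1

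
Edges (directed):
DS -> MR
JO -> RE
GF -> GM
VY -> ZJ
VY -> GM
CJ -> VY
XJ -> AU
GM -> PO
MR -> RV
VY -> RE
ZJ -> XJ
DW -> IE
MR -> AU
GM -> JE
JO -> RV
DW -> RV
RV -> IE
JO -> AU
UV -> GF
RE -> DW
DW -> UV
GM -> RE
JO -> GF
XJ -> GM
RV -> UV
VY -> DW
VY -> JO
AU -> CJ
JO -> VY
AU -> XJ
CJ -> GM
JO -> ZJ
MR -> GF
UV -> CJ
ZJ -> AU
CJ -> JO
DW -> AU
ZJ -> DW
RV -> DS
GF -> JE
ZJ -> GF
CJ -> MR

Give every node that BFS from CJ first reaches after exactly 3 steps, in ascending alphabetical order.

Level 0: CJ
Level 1: GM, JO, MR, VY
Level 2: AU, DW, GF, JE, PO, RE, RV, ZJ
Level 3: DS, IE, UV, XJ

DS, IE, UV, XJ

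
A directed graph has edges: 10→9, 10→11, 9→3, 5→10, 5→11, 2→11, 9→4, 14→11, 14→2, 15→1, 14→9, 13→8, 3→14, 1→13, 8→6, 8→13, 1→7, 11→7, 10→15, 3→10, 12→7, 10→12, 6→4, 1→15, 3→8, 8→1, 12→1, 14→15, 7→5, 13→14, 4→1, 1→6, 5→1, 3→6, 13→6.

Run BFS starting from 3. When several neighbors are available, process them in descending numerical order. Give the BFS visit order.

Visit 3; enqueue 14, 10, 8, 6 → queue [14, 10, 8, 6]
Visit 14; enqueue 15, 11, 9, 2 → queue [10, 8, 6, 15, 11, 9, 2]
Visit 10; enqueue 12 → queue [8, 6, 15, 11, 9, 2, 12]
Visit 8; enqueue 13, 1 → queue [6, 15, 11, 9, 2, 12, 13, 1]
Visit 6; enqueue 4 → queue [15, 11, 9, 2, 12, 13, 1, 4]
Visit 15 → queue [11, 9, 2, 12, 13, 1, 4]
Visit 11; enqueue 7 → queue [9, 2, 12, 13, 1, 4, 7]
Visit 9 → queue [2, 12, 13, 1, 4, 7]
Visit 2 → queue [12, 13, 1, 4, 7]
Visit 12 → queue [13, 1, 4, 7]
Visit 13 → queue [1, 4, 7]
Visit 1 → queue [4, 7]
Visit 4 → queue [7]
Visit 7; enqueue 5 → queue [5]
Visit 5 → queue []

3 → 14 → 10 → 8 → 6 → 15 → 11 → 9 → 2 → 12 → 13 → 1 → 4 → 7 → 5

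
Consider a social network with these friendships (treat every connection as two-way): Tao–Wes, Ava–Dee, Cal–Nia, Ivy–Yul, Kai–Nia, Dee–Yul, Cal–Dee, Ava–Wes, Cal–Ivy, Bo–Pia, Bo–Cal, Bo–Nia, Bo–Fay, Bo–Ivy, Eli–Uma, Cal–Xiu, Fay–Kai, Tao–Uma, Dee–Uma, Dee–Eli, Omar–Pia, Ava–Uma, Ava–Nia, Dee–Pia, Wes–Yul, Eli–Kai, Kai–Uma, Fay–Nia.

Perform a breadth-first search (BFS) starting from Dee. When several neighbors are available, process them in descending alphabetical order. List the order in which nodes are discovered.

Visit Dee; enqueue Yul, Uma, Pia, Eli, Cal, Ava → queue [Yul, Uma, Pia, Eli, Cal, Ava]
Visit Yul; enqueue Wes, Ivy → queue [Uma, Pia, Eli, Cal, Ava, Wes, Ivy]
Visit Uma; enqueue Tao, Kai → queue [Pia, Eli, Cal, Ava, Wes, Ivy, Tao, Kai]
Visit Pia; enqueue Omar, Bo → queue [Eli, Cal, Ava, Wes, Ivy, Tao, Kai, Omar, Bo]
Visit Eli → queue [Cal, Ava, Wes, Ivy, Tao, Kai, Omar, Bo]
Visit Cal; enqueue Xiu, Nia → queue [Ava, Wes, Ivy, Tao, Kai, Omar, Bo, Xiu, Nia]
Visit Ava → queue [Wes, Ivy, Tao, Kai, Omar, Bo, Xiu, Nia]
Visit Wes → queue [Ivy, Tao, Kai, Omar, Bo, Xiu, Nia]
Visit Ivy → queue [Tao, Kai, Omar, Bo, Xiu, Nia]
Visit Tao → queue [Kai, Omar, Bo, Xiu, Nia]
Visit Kai; enqueue Fay → queue [Omar, Bo, Xiu, Nia, Fay]
Visit Omar → queue [Bo, Xiu, Nia, Fay]
Visit Bo → queue [Xiu, Nia, Fay]
Visit Xiu → queue [Nia, Fay]
Visit Nia → queue [Fay]
Visit Fay → queue []

Dee, Yul, Uma, Pia, Eli, Cal, Ava, Wes, Ivy, Tao, Kai, Omar, Bo, Xiu, Nia, Fay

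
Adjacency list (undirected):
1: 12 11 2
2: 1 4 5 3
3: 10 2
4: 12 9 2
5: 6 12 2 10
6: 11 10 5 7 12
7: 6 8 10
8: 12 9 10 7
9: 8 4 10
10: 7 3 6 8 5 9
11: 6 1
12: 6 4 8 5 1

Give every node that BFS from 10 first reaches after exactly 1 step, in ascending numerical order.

Level 0: 10
Level 1: 3, 5, 6, 7, 8, 9
Level 2: 2, 4, 11, 12
Level 3: 1

3, 5, 6, 7, 8, 9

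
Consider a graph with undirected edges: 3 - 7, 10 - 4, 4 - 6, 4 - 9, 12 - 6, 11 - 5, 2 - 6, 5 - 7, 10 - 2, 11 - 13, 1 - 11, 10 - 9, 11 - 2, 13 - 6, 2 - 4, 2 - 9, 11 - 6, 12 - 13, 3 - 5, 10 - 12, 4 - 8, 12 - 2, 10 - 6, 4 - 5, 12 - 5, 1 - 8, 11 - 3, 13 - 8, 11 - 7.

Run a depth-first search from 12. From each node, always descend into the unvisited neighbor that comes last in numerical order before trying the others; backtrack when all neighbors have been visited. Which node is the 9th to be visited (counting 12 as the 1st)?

Visit 12
12 → 13
13 → 11
11 → 7
7 → 5
5 → 4
4 → 10
10 → 9
9 → 2
2 → 6
4 → 8
8 → 1
5 → 3

Visit order: 12, 13, 11, 7, 5, 4, 10, 9, 2, 6, 8, 1, 3

2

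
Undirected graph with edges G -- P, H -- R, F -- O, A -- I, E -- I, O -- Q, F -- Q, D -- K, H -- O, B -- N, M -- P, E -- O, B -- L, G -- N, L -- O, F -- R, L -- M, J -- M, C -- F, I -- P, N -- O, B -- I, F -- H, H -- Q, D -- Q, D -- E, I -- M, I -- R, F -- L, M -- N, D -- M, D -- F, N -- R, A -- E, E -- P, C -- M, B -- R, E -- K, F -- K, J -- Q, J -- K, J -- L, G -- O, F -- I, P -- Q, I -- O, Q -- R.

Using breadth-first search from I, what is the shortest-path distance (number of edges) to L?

Level 0: I
Level 1: A, B, E, F, M, O, P, R
Level 2: C, D, G, H, J, K, L, N, Q
L first appears at level 2.

2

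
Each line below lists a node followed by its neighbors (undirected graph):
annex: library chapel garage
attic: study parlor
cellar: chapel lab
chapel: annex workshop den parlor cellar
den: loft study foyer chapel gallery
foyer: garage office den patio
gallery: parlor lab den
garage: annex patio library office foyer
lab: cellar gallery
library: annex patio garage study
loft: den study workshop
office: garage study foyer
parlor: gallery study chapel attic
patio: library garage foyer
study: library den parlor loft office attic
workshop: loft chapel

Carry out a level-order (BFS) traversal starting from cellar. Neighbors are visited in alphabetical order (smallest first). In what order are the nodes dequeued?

cellar → chapel → lab → annex → den → parlor → workshop → gallery → garage → library → foyer → loft → study → attic → office → patio

Visit cellar; enqueue chapel, lab → queue [chapel, lab]
Visit chapel; enqueue annex, den, parlor, workshop → queue [lab, annex, den, parlor, workshop]
Visit lab; enqueue gallery → queue [annex, den, parlor, workshop, gallery]
Visit annex; enqueue garage, library → queue [den, parlor, workshop, gallery, garage, library]
Visit den; enqueue foyer, loft, study → queue [parlor, workshop, gallery, garage, library, foyer, loft, study]
Visit parlor; enqueue attic → queue [workshop, gallery, garage, library, foyer, loft, study, attic]
Visit workshop → queue [gallery, garage, library, foyer, loft, study, attic]
Visit gallery → queue [garage, library, foyer, loft, study, attic]
Visit garage; enqueue office, patio → queue [library, foyer, loft, study, attic, office, patio]
Visit library → queue [foyer, loft, study, attic, office, patio]
Visit foyer → queue [loft, study, attic, office, patio]
Visit loft → queue [study, attic, office, patio]
Visit study → queue [attic, office, patio]
Visit attic → queue [office, patio]
Visit office → queue [patio]
Visit patio → queue []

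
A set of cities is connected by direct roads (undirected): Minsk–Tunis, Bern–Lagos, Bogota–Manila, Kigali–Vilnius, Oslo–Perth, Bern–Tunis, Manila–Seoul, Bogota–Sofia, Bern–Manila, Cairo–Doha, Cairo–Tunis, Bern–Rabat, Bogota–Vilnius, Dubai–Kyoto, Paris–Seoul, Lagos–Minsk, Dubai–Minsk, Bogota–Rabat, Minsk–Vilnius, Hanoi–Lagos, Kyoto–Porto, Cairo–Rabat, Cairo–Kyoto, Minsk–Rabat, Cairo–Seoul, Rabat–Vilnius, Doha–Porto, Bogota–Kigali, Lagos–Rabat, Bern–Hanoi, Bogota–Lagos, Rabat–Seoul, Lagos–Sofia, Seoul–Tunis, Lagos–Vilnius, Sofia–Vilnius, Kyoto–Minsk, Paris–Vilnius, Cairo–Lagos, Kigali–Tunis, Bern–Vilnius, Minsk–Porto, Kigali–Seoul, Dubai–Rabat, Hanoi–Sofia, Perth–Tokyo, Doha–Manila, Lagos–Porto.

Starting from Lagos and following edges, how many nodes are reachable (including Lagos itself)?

18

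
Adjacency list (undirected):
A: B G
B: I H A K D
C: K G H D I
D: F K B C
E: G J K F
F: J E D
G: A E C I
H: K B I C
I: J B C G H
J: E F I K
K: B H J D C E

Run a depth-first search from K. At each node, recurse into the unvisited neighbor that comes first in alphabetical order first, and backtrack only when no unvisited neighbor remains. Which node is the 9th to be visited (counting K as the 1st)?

Visit K
K → B
B → A
A → G
G → C
C → D
D → F
F → E
E → J
J → I
I → H

Visit order: K, B, A, G, C, D, F, E, J, I, H

J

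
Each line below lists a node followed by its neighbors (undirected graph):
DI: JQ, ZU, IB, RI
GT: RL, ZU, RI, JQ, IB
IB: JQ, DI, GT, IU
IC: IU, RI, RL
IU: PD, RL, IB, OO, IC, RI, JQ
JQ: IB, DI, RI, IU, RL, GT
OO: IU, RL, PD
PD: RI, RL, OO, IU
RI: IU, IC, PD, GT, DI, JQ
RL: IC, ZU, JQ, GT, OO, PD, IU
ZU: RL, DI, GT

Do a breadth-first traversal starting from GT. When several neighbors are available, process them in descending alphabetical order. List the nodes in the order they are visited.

GT → ZU → RL → RI → JQ → IB → DI → PD → OO → IU → IC

Visit GT; enqueue ZU, RL, RI, JQ, IB → queue [ZU, RL, RI, JQ, IB]
Visit ZU; enqueue DI → queue [RL, RI, JQ, IB, DI]
Visit RL; enqueue PD, OO, IU, IC → queue [RI, JQ, IB, DI, PD, OO, IU, IC]
Visit RI → queue [JQ, IB, DI, PD, OO, IU, IC]
Visit JQ → queue [IB, DI, PD, OO, IU, IC]
Visit IB → queue [DI, PD, OO, IU, IC]
Visit DI → queue [PD, OO, IU, IC]
Visit PD → queue [OO, IU, IC]
Visit OO → queue [IU, IC]
Visit IU → queue [IC]
Visit IC → queue []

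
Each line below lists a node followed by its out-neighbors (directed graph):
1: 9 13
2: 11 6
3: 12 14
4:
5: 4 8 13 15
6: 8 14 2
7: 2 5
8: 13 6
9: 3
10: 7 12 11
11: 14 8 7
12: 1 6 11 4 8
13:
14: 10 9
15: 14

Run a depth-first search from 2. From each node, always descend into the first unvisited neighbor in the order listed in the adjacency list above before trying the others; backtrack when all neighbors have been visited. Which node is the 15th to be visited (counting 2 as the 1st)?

3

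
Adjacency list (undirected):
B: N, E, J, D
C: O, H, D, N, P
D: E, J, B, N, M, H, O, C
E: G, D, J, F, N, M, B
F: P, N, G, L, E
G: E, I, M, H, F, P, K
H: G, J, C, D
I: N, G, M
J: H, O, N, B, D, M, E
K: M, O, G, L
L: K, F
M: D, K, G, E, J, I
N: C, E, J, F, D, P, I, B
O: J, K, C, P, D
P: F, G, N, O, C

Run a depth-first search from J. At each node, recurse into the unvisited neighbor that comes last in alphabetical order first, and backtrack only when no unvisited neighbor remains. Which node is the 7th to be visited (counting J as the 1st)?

Visit J
J → O
O → P
P → N
N → I
I → M
M → K
K → L
L → F
F → G
G → H
H → D
D → E
E → B
D → C

Visit order: J, O, P, N, I, M, K, L, F, G, H, D, E, B, C

K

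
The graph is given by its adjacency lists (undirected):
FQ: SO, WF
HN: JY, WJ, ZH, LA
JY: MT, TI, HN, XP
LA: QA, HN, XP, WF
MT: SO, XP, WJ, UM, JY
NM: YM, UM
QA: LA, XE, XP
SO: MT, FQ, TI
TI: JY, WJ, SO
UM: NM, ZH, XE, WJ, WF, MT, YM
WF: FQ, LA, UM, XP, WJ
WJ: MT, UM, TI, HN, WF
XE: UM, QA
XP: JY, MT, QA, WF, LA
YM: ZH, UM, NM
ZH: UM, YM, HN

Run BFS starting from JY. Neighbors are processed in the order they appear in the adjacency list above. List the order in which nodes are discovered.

Visit JY; enqueue MT, TI, HN, XP → queue [MT, TI, HN, XP]
Visit MT; enqueue SO, WJ, UM → queue [TI, HN, XP, SO, WJ, UM]
Visit TI → queue [HN, XP, SO, WJ, UM]
Visit HN; enqueue ZH, LA → queue [XP, SO, WJ, UM, ZH, LA]
Visit XP; enqueue QA, WF → queue [SO, WJ, UM, ZH, LA, QA, WF]
Visit SO; enqueue FQ → queue [WJ, UM, ZH, LA, QA, WF, FQ]
Visit WJ → queue [UM, ZH, LA, QA, WF, FQ]
Visit UM; enqueue NM, XE, YM → queue [ZH, LA, QA, WF, FQ, NM, XE, YM]
Visit ZH → queue [LA, QA, WF, FQ, NM, XE, YM]
Visit LA → queue [QA, WF, FQ, NM, XE, YM]
Visit QA → queue [WF, FQ, NM, XE, YM]
Visit WF → queue [FQ, NM, XE, YM]
Visit FQ → queue [NM, XE, YM]
Visit NM → queue [XE, YM]
Visit XE → queue [YM]
Visit YM → queue []

JY → MT → TI → HN → XP → SO → WJ → UM → ZH → LA → QA → WF → FQ → NM → XE → YM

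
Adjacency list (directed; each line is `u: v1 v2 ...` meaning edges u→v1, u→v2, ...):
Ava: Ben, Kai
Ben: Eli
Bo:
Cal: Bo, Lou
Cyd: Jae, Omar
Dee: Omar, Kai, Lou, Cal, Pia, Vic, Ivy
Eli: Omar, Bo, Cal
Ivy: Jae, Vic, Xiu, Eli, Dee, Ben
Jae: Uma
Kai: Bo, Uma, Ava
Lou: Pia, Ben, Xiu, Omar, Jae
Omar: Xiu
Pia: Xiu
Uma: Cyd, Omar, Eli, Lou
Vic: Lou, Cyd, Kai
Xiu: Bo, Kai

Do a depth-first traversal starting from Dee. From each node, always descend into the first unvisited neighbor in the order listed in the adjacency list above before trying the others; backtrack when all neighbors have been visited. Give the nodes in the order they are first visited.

Dee → Omar → Xiu → Bo → Kai → Uma → Cyd → Jae → Eli → Cal → Lou → Pia → Ben → Ava → Vic → Ivy

Visit Dee
Dee → Omar
Omar → Xiu
Xiu → Bo
Xiu → Kai
Kai → Uma
Uma → Cyd
Cyd → Jae
Uma → Eli
Eli → Cal
Cal → Lou
Lou → Pia
Lou → Ben
Kai → Ava
Dee → Vic
Dee → Ivy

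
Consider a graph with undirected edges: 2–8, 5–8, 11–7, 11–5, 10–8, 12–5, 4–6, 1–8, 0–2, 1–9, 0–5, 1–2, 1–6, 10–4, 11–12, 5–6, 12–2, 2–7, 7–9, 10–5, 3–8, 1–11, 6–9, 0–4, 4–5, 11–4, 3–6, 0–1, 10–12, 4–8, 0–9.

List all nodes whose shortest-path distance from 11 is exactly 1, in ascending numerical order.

Level 0: 11
Level 1: 1, 4, 5, 7, 12
Level 2: 0, 2, 6, 8, 9, 10
Level 3: 3

1, 4, 5, 7, 12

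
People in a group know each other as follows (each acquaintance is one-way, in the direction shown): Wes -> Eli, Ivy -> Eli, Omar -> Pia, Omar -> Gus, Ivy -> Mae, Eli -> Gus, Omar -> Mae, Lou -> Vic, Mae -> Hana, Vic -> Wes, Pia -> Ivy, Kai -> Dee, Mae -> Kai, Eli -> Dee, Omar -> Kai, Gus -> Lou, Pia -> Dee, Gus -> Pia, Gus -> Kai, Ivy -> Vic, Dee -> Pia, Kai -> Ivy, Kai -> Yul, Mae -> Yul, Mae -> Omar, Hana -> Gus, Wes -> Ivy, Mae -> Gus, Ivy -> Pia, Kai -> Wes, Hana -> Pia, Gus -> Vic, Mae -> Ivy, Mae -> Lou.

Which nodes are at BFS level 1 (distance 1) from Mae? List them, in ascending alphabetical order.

Gus, Hana, Ivy, Kai, Lou, Omar, Yul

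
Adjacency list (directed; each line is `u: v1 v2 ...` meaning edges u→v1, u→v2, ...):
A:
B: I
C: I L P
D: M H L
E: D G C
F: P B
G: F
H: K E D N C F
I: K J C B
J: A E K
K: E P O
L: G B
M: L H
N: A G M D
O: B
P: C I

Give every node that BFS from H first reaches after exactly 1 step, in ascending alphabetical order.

Level 0: H
Level 1: C, D, E, F, K, N
Level 2: A, B, G, I, L, M, O, P
Level 3: J

C, D, E, F, K, N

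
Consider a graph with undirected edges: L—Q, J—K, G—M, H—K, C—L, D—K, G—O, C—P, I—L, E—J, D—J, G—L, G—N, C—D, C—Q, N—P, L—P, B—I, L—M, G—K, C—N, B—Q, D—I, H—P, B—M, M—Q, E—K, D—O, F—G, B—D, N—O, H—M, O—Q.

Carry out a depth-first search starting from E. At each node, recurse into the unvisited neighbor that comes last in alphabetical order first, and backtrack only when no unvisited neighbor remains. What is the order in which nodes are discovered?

Visit E
E → K
K → J
J → D
D → O
O → Q
Q → M
M → L
L → P
P → N
N → G
G → F
N → C
P → H
L → I
I → B

E -> K -> J -> D -> O -> Q -> M -> L -> P -> N -> G -> F -> C -> H -> I -> B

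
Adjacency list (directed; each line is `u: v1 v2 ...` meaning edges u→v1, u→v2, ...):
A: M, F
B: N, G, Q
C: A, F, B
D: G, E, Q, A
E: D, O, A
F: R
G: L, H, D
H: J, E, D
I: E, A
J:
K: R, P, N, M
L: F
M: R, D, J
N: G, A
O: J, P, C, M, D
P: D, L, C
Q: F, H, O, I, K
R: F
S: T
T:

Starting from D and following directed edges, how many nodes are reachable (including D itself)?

18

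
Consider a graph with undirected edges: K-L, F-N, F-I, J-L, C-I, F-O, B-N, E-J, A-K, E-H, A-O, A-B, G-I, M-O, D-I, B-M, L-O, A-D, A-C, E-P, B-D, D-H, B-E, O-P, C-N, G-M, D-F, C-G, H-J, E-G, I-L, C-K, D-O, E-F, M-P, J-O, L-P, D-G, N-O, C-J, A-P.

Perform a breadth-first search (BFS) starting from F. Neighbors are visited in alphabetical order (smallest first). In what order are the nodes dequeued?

F D E I N O A B G H J P C L M K

Visit F; enqueue D, E, I, N, O → queue [D, E, I, N, O]
Visit D; enqueue A, B, G, H → queue [E, I, N, O, A, B, G, H]
Visit E; enqueue J, P → queue [I, N, O, A, B, G, H, J, P]
Visit I; enqueue C, L → queue [N, O, A, B, G, H, J, P, C, L]
Visit N → queue [O, A, B, G, H, J, P, C, L]
Visit O; enqueue M → queue [A, B, G, H, J, P, C, L, M]
Visit A; enqueue K → queue [B, G, H, J, P, C, L, M, K]
Visit B → queue [G, H, J, P, C, L, M, K]
Visit G → queue [H, J, P, C, L, M, K]
Visit H → queue [J, P, C, L, M, K]
Visit J → queue [P, C, L, M, K]
Visit P → queue [C, L, M, K]
Visit C → queue [L, M, K]
Visit L → queue [M, K]
Visit M → queue [K]
Visit K → queue []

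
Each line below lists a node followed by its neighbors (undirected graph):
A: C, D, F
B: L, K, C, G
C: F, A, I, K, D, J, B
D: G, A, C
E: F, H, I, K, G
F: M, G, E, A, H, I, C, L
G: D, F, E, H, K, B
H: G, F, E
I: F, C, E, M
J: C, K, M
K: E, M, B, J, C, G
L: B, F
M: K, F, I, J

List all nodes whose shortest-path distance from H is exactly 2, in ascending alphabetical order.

A, B, C, D, I, K, L, M

Level 0: H
Level 1: E, F, G
Level 2: A, B, C, D, I, K, L, M
Level 3: J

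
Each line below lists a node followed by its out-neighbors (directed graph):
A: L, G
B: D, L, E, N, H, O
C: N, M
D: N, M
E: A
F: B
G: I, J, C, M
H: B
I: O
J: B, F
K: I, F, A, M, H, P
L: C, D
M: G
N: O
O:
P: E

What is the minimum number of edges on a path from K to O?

2

Level 0: K
Level 1: A, F, H, I, M, P
Level 2: B, E, G, L, O
Level 3: C, D, J, N
O first appears at level 2.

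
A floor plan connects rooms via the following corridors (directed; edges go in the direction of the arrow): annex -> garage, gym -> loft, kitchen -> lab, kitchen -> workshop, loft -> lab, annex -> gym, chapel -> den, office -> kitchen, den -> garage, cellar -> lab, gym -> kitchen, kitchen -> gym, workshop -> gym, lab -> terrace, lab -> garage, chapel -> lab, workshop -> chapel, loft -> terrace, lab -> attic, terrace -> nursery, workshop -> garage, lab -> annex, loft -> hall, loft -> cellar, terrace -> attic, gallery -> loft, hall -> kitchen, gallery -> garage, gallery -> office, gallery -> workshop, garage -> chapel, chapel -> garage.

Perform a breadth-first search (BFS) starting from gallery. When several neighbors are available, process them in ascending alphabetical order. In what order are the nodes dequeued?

gallery, garage, loft, office, workshop, chapel, cellar, hall, lab, terrace, kitchen, gym, den, annex, attic, nursery

Visit gallery; enqueue garage, loft, office, workshop → queue [garage, loft, office, workshop]
Visit garage; enqueue chapel → queue [loft, office, workshop, chapel]
Visit loft; enqueue cellar, hall, lab, terrace → queue [office, workshop, chapel, cellar, hall, lab, terrace]
Visit office; enqueue kitchen → queue [workshop, chapel, cellar, hall, lab, terrace, kitchen]
Visit workshop; enqueue gym → queue [chapel, cellar, hall, lab, terrace, kitchen, gym]
Visit chapel; enqueue den → queue [cellar, hall, lab, terrace, kitchen, gym, den]
Visit cellar → queue [hall, lab, terrace, kitchen, gym, den]
Visit hall → queue [lab, terrace, kitchen, gym, den]
Visit lab; enqueue annex, attic → queue [terrace, kitchen, gym, den, annex, attic]
Visit terrace; enqueue nursery → queue [kitchen, gym, den, annex, attic, nursery]
Visit kitchen → queue [gym, den, annex, attic, nursery]
Visit gym → queue [den, annex, attic, nursery]
Visit den → queue [annex, attic, nursery]
Visit annex → queue [attic, nursery]
Visit attic → queue [nursery]
Visit nursery → queue []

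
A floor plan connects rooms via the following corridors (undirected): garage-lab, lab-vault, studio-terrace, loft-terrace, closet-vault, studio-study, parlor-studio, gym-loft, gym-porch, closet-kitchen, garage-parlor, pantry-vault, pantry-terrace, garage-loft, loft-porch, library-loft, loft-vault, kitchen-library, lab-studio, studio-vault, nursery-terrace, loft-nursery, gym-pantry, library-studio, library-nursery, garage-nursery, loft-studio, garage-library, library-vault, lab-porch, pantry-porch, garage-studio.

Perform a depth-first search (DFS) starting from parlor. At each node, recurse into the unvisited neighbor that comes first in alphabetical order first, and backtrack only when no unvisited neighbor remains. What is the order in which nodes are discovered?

Visit parlor
parlor → garage
garage → lab
lab → porch
porch → gym
gym → loft
loft → library
library → kitchen
kitchen → closet
closet → vault
vault → pantry
pantry → terrace
terrace → nursery
terrace → studio
studio → study

parlor, garage, lab, porch, gym, loft, library, kitchen, closet, vault, pantry, terrace, nursery, studio, study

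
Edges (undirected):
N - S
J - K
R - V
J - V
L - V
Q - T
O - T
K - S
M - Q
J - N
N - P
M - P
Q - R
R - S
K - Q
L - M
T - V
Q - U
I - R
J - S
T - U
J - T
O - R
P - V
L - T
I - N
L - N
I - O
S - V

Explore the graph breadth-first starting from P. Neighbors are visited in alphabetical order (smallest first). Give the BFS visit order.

P, M, N, V, L, Q, I, J, S, R, T, K, U, O

Visit P; enqueue M, N, V → queue [M, N, V]
Visit M; enqueue L, Q → queue [N, V, L, Q]
Visit N; enqueue I, J, S → queue [V, L, Q, I, J, S]
Visit V; enqueue R, T → queue [L, Q, I, J, S, R, T]
Visit L → queue [Q, I, J, S, R, T]
Visit Q; enqueue K, U → queue [I, J, S, R, T, K, U]
Visit I; enqueue O → queue [J, S, R, T, K, U, O]
Visit J → queue [S, R, T, K, U, O]
Visit S → queue [R, T, K, U, O]
Visit R → queue [T, K, U, O]
Visit T → queue [K, U, O]
Visit K → queue [U, O]
Visit U → queue [O]
Visit O → queue []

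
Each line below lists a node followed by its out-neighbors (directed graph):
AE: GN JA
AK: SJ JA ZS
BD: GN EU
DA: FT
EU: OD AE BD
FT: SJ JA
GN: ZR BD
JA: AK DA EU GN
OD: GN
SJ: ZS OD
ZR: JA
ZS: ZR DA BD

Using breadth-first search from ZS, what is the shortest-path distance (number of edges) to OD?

3

Level 0: ZS
Level 1: BD, DA, ZR
Level 2: EU, FT, GN, JA
Level 3: AE, AK, OD, SJ
OD first appears at level 3.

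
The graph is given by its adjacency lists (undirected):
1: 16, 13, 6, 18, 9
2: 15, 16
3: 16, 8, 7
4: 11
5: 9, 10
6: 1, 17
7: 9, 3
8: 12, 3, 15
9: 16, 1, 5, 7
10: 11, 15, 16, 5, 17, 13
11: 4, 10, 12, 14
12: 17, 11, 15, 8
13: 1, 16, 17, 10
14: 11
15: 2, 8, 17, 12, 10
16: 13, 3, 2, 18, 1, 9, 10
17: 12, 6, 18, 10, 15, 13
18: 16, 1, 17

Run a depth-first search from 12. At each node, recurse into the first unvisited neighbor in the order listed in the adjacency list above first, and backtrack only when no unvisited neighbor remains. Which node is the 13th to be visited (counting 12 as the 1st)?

8

Visit 12
12 → 17
17 → 6
6 → 1
1 → 16
16 → 13
13 → 10
10 → 11
11 → 4
11 → 14
10 → 15
15 → 2
15 → 8
8 → 3
3 → 7
7 → 9
9 → 5
16 → 18

Visit order: 12, 17, 6, 1, 16, 13, 10, 11, 4, 14, 15, 2, 8, 3, 7, 9, 5, 18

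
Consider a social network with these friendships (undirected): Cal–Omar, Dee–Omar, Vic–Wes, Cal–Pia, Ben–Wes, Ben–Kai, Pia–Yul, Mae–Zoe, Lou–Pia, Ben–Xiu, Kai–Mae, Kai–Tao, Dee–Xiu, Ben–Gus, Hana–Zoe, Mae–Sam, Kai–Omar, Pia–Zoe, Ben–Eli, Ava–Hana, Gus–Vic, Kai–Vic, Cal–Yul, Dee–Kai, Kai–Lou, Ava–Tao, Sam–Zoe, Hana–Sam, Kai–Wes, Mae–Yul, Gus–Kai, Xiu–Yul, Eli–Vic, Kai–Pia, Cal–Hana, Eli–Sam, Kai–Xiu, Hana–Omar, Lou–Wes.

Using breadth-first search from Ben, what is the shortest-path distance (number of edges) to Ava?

3

Level 0: Ben
Level 1: Eli, Gus, Kai, Wes, Xiu
Level 2: Dee, Lou, Mae, Omar, Pia, Sam, Tao, Vic, Yul
Level 3: Ava, Cal, Hana, Zoe
Ava first appears at level 3.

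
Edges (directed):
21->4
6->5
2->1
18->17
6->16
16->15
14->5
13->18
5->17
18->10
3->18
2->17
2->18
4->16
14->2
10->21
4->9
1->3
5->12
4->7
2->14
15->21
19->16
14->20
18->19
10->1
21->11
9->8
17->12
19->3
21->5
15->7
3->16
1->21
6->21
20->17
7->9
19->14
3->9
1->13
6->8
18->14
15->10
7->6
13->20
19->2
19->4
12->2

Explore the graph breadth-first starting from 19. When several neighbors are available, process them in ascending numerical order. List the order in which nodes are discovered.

19, 2, 3, 4, 14, 16, 1, 17, 18, 9, 7, 5, 20, 15, 13, 21, 12, 10, 8, 6, 11

Visit 19; enqueue 2, 3, 4, 14, 16 → queue [2, 3, 4, 14, 16]
Visit 2; enqueue 1, 17, 18 → queue [3, 4, 14, 16, 1, 17, 18]
Visit 3; enqueue 9 → queue [4, 14, 16, 1, 17, 18, 9]
Visit 4; enqueue 7 → queue [14, 16, 1, 17, 18, 9, 7]
Visit 14; enqueue 5, 20 → queue [16, 1, 17, 18, 9, 7, 5, 20]
Visit 16; enqueue 15 → queue [1, 17, 18, 9, 7, 5, 20, 15]
Visit 1; enqueue 13, 21 → queue [17, 18, 9, 7, 5, 20, 15, 13, 21]
Visit 17; enqueue 12 → queue [18, 9, 7, 5, 20, 15, 13, 21, 12]
Visit 18; enqueue 10 → queue [9, 7, 5, 20, 15, 13, 21, 12, 10]
Visit 9; enqueue 8 → queue [7, 5, 20, 15, 13, 21, 12, 10, 8]
Visit 7; enqueue 6 → queue [5, 20, 15, 13, 21, 12, 10, 8, 6]
Visit 5 → queue [20, 15, 13, 21, 12, 10, 8, 6]
Visit 20 → queue [15, 13, 21, 12, 10, 8, 6]
Visit 15 → queue [13, 21, 12, 10, 8, 6]
Visit 13 → queue [21, 12, 10, 8, 6]
Visit 21; enqueue 11 → queue [12, 10, 8, 6, 11]
Visit 12 → queue [10, 8, 6, 11]
Visit 10 → queue [8, 6, 11]
Visit 8 → queue [6, 11]
Visit 6 → queue [11]
Visit 11 → queue []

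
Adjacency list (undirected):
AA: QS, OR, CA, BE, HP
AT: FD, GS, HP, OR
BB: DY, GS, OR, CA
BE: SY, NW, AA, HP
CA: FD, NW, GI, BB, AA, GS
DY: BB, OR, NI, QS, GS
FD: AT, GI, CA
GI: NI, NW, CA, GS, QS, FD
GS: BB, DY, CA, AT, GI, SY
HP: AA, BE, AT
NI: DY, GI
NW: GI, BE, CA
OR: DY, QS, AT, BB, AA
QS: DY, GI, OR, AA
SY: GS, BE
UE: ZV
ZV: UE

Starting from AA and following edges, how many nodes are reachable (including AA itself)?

BFS from AA visits: AA, QS, OR, CA, BE, HP, DY, GI, AT, BB, FD, NW, GS, SY, NI
Reachable nodes: 15 of 17 total.

15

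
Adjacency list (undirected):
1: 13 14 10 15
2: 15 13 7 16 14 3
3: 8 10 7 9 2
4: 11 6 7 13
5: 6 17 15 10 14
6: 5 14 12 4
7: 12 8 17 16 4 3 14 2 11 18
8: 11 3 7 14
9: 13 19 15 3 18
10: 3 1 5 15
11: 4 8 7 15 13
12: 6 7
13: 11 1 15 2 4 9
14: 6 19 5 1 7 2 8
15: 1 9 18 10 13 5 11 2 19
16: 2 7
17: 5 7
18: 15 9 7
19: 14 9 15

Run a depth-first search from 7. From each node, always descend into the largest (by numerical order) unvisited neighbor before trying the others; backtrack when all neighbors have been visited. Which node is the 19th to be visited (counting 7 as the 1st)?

16

Visit 7
7 → 18
18 → 15
15 → 19
19 → 14
14 → 8
8 → 11
11 → 13
13 → 9
9 → 3
3 → 10
10 → 5
5 → 17
5 → 6
6 → 12
6 → 4
10 → 1
3 → 2
2 → 16

Visit order: 7, 18, 15, 19, 14, 8, 11, 13, 9, 3, 10, 5, 17, 6, 12, 4, 1, 2, 16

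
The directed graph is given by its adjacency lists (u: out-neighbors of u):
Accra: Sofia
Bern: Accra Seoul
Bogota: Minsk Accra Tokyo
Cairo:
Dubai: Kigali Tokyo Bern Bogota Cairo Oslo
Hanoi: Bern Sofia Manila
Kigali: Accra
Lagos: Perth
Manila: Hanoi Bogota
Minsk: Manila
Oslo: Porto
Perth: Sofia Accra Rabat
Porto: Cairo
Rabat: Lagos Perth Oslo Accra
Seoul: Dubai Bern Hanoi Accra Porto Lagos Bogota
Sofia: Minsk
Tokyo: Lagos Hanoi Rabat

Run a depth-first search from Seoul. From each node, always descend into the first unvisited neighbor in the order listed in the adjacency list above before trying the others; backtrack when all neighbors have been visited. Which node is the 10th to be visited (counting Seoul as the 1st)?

Bogota

Visit Seoul
Seoul → Dubai
Dubai → Kigali
Kigali → Accra
Accra → Sofia
Sofia → Minsk
Minsk → Manila
Manila → Hanoi
Hanoi → Bern
Manila → Bogota
Bogota → Tokyo
Tokyo → Lagos
Lagos → Perth
Perth → Rabat
Rabat → Oslo
Oslo → Porto
Porto → Cairo

Visit order: Seoul, Dubai, Kigali, Accra, Sofia, Minsk, Manila, Hanoi, Bern, Bogota, Tokyo, Lagos, Perth, Rabat, Oslo, Porto, Cairo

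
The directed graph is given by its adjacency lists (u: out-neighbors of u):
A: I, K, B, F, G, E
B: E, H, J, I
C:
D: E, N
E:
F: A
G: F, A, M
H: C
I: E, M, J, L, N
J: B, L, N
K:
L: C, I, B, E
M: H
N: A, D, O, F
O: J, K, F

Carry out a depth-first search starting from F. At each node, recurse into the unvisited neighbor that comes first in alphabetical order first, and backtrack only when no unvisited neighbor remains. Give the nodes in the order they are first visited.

F → A → B → E → H → C → I → J → L → N → D → O → K → M → G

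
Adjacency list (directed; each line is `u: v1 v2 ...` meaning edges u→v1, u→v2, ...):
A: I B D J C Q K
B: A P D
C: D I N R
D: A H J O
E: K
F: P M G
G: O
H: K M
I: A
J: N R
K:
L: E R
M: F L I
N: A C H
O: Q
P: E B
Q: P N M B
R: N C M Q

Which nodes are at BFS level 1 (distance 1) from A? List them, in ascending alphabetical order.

B, C, D, I, J, K, Q

Level 0: A
Level 1: B, C, D, I, J, K, Q
Level 2: H, M, N, O, P, R
Level 3: E, F, L
Level 4: G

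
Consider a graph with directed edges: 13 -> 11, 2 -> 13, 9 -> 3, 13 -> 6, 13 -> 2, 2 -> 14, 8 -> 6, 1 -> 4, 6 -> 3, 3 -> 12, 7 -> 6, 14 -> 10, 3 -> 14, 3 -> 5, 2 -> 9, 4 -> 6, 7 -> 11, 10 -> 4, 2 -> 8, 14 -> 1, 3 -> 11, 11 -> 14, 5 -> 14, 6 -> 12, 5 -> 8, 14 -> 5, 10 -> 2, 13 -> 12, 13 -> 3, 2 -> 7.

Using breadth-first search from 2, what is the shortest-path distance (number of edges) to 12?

2

Level 0: 2
Level 1: 7, 8, 9, 13, 14
Level 2: 1, 3, 5, 6, 10, 11, 12
Level 3: 4
12 first appears at level 2.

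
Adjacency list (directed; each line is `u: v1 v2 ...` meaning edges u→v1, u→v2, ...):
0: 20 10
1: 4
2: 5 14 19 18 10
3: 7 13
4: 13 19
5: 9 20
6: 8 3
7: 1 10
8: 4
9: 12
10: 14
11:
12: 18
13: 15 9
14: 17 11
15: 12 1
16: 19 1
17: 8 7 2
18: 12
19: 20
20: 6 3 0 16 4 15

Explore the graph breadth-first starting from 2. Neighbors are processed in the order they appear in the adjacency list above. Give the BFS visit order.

2, 5, 14, 19, 18, 10, 9, 20, 17, 11, 12, 6, 3, 0, 16, 4, 15, 8, 7, 13, 1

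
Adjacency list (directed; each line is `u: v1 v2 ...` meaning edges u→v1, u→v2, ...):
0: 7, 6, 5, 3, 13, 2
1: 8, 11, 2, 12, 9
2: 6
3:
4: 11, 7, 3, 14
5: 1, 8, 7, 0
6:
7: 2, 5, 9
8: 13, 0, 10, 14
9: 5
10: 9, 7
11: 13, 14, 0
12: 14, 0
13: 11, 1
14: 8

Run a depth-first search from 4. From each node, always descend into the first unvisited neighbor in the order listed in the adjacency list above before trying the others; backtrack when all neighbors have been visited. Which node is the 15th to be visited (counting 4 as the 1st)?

12

Visit 4
4 → 11
11 → 13
13 → 1
1 → 8
8 → 0
0 → 7
7 → 2
2 → 6
7 → 5
7 → 9
0 → 3
8 → 10
8 → 14
1 → 12

Visit order: 4, 11, 13, 1, 8, 0, 7, 2, 6, 5, 9, 3, 10, 14, 12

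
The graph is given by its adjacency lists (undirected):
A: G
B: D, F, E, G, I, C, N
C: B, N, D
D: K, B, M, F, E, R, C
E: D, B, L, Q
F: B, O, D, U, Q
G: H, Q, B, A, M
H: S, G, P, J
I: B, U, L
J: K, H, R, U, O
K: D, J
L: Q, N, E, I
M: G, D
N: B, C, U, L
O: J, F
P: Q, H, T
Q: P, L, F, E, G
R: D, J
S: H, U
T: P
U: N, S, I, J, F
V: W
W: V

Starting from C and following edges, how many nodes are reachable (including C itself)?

21

BFS from C visits: C, B, D, N, E, F, G, I, K, M, R, L, U, Q, O, A, H, J, S, P, T
Reachable nodes: 21 of 23 total.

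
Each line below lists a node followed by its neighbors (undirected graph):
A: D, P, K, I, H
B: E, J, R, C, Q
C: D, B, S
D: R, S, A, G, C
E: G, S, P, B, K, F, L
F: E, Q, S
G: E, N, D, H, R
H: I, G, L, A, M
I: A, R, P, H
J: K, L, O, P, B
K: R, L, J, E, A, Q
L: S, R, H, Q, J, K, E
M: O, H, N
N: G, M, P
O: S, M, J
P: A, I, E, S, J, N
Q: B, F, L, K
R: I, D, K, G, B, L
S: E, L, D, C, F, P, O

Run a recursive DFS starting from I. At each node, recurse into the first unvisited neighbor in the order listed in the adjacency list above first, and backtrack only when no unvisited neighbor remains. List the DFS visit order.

Visit I
I → A
A → D
D → R
R → K
K → L
L → S
S → E
E → G
G → N
N → M
M → O
O → J
J → P
J → B
B → C
B → Q
Q → F
M → H

I A D R K L S E G N M O J P B C Q F H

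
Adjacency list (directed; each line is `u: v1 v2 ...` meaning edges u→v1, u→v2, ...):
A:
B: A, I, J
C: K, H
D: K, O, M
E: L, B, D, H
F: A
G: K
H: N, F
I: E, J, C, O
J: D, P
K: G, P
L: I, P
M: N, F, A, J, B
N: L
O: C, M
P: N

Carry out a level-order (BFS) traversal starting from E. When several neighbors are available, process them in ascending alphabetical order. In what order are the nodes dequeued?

E B D H L A I J K M O F N P C G

Visit E; enqueue B, D, H, L → queue [B, D, H, L]
Visit B; enqueue A, I, J → queue [D, H, L, A, I, J]
Visit D; enqueue K, M, O → queue [H, L, A, I, J, K, M, O]
Visit H; enqueue F, N → queue [L, A, I, J, K, M, O, F, N]
Visit L; enqueue P → queue [A, I, J, K, M, O, F, N, P]
Visit A → queue [I, J, K, M, O, F, N, P]
Visit I; enqueue C → queue [J, K, M, O, F, N, P, C]
Visit J → queue [K, M, O, F, N, P, C]
Visit K; enqueue G → queue [M, O, F, N, P, C, G]
Visit M → queue [O, F, N, P, C, G]
Visit O → queue [F, N, P, C, G]
Visit F → queue [N, P, C, G]
Visit N → queue [P, C, G]
Visit P → queue [C, G]
Visit C → queue [G]
Visit G → queue []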